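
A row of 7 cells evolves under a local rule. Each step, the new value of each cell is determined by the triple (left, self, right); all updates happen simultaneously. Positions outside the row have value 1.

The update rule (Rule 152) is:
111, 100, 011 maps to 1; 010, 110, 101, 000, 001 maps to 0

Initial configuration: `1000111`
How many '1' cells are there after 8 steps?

0100111
0010111
1000111  (repeats step 0; period 3)
step 8: 0010111
count of 1: 4

4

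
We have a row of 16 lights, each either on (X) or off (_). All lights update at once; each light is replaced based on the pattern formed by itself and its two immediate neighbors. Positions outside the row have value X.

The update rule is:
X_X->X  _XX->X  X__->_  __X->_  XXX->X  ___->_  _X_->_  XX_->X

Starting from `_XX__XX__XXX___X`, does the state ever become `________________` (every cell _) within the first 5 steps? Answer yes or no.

no

XXX__XX__XXX___X
XXX__XX__XXX___X  (fixed point — unchanged through step 5)
step 5 is XXX__XX__XXX___X, still not uniform _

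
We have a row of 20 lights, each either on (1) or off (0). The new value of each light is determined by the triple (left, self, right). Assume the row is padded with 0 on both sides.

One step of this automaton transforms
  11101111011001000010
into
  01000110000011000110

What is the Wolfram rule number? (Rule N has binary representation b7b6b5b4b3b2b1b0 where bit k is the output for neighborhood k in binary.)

position 1: 111 → 1  (bit 7 = 1)
position 2: 110 → 0  (bit 6 = 0)
position 3: 101 → 0  (bit 5 = 0)
position 11: 100 → 0  (bit 4 = 0)
position 0: 011 → 0  (bit 3 = 0)
position 13: 010 → 1  (bit 2 = 1)
position 12: 001 → 1  (bit 1 = 1)
position 15: 000 → 0  (bit 0 = 0)
bits b7..b0 = 10000110 = 134

134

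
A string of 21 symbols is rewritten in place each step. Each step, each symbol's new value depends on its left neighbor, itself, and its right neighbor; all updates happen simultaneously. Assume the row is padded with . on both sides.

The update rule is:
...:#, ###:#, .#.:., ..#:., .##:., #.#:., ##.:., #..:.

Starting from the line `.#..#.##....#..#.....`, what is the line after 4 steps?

..####..........#####

.........##......####
########....####..##.
.######..##..##......
..####..........#####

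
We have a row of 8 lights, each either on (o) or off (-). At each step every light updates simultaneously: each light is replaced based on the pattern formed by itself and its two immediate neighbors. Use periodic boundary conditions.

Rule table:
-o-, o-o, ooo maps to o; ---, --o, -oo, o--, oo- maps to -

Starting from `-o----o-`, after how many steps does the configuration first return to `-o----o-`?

1

-o----o-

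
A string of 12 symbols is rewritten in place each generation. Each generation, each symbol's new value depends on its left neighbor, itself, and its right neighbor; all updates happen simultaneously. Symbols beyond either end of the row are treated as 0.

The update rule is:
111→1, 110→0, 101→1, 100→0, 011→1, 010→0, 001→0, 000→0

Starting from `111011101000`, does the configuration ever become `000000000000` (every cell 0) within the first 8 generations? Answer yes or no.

yes

generation 1: 110111010000
generation 2: 101110100000
generation 3: 011101000000
generation 4: 011010000000
generation 5: 010100000000
generation 6: 001000000000
generation 7: 000000000000
all cells are 0 at generation 7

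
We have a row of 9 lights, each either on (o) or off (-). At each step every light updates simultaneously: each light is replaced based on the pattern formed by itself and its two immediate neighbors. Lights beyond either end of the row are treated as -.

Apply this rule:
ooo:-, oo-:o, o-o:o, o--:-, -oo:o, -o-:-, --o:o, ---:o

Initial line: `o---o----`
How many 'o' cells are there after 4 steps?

3

--oo--ooo
oooo-oo-o
o--ooooo-
--oo---o-
count of o: 3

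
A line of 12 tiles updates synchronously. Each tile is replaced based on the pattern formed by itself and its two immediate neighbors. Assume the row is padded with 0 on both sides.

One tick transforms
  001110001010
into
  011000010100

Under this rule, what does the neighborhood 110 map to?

0

At position 4 the neighborhood is 110; the next row has 0 there.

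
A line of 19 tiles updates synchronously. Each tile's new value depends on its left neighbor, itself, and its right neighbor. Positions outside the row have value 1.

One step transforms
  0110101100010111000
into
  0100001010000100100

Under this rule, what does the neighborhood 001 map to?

At position 10 the neighborhood is 001; the next row has 0 there.

0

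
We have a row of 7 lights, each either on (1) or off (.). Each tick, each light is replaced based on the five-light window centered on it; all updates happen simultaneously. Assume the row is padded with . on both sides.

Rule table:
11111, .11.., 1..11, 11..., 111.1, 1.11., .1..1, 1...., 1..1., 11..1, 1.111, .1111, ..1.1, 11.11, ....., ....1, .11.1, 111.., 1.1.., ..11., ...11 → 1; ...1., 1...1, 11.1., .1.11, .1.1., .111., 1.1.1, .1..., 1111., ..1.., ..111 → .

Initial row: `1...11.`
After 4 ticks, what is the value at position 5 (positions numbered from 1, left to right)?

.

...1111
111.1.1
..1...1
1......
position 5 holds .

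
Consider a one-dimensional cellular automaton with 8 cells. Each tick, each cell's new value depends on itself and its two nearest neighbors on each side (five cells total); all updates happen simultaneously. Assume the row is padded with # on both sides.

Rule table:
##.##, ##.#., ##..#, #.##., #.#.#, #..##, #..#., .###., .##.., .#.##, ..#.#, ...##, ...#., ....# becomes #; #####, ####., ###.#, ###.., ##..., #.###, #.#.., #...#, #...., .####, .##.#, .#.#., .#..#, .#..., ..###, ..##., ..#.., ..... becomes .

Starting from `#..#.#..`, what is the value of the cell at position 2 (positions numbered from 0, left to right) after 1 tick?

.###...#
position 2 holds #

#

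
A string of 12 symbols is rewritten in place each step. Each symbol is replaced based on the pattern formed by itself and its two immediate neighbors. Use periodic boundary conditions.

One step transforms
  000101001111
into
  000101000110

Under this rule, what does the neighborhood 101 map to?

0

At position 4 the neighborhood is 101; the next row has 0 there.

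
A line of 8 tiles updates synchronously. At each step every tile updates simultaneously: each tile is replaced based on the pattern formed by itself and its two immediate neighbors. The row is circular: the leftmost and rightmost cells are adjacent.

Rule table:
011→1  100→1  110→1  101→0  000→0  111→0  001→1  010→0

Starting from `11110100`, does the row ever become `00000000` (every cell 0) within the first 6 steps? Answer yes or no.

10010011
11101110
10101010
00000000
all cells are 0 at step 4

yes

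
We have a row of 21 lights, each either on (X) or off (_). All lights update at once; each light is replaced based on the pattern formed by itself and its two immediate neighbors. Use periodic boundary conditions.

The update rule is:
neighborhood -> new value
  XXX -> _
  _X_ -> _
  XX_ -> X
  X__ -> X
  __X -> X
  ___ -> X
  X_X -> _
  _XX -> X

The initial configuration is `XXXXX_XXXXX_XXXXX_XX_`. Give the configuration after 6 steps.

step 1: X___X_X___X_X___X_XX_
step 2: _XXX___XXX___XXX__XX_
step 3: XX_XXXXX_XXXXX_XXXXXX
step 4: _X_X___X_X___X_X_____
step 5: X___XXX___XXX___XXXXX
step 6: XXXXX_XXXXX_XXXXX____

XXXXX_XXXXX_XXXXX____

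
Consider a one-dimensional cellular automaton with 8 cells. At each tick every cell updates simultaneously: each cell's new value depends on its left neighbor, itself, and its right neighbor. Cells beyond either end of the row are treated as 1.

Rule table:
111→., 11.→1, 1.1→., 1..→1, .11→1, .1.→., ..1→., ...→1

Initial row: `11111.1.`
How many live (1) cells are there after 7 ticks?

5

....1...
111..11.
..11.11.
1.11.11.
1.11.11.  (fixed point — unchanged through tick 7)
count of 1: 5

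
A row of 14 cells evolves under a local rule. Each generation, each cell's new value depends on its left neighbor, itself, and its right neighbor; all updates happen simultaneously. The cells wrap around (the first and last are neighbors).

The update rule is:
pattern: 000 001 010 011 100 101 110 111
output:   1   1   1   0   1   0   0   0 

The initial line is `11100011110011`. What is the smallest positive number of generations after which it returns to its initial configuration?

2

00011100001100
11100011110011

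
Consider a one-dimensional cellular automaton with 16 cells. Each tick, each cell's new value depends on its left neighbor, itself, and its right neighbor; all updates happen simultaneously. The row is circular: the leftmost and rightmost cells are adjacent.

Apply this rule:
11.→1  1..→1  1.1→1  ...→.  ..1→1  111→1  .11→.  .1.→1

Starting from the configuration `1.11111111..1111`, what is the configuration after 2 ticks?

111.111111111.11

11.111111111.111
111.111111111.11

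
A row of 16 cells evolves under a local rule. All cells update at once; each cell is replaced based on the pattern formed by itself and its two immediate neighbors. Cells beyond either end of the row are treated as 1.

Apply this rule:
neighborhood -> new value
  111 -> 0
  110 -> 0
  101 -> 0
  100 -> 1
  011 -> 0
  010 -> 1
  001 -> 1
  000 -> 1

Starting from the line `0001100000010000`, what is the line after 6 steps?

1110011111111111
0001100000000000
1110011111111111  (repeats step 1; period 2)
step 6: 0001100000000000

0001100000000000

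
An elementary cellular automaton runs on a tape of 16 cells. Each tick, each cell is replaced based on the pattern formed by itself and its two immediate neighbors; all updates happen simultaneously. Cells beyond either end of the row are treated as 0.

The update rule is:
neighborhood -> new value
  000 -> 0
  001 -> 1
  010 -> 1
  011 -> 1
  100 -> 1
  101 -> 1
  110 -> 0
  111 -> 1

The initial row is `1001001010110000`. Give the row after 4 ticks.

tick 1: 1111111111101000
tick 2: 1111111111011100
tick 3: 1111111110111010
tick 4: 1111111101110111

1111111101110111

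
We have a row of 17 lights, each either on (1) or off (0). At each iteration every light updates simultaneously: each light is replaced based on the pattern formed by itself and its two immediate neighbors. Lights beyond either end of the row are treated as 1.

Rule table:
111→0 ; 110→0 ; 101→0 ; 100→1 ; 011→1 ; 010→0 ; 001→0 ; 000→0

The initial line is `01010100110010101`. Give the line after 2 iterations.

10000000000100001

00000010101000001
10000000000100001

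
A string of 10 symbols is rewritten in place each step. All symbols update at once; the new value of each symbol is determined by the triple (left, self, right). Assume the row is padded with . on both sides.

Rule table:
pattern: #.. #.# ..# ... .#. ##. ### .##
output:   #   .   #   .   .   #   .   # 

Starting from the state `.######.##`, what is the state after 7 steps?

##....#.##
###..#..##
#.###.####
..#.#.#..#
.#.....##.
#.#...####
...#.##..#

...#.##..#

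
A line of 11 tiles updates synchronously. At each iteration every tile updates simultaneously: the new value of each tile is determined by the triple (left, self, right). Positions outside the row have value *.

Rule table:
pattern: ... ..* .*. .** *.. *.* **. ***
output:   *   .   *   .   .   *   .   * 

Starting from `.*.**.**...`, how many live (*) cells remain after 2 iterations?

6

iteration 1: ***..*...*.
iteration 2: **...*.*.**
count of *: 6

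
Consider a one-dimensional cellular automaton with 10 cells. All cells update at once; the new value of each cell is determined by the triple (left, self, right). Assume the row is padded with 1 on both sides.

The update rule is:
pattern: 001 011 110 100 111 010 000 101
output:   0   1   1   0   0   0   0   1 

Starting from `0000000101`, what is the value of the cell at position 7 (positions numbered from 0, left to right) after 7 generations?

0000000011
0000000010
0000000001
0000000001  (fixed point — unchanged through generation 7)
position 7 holds 0

0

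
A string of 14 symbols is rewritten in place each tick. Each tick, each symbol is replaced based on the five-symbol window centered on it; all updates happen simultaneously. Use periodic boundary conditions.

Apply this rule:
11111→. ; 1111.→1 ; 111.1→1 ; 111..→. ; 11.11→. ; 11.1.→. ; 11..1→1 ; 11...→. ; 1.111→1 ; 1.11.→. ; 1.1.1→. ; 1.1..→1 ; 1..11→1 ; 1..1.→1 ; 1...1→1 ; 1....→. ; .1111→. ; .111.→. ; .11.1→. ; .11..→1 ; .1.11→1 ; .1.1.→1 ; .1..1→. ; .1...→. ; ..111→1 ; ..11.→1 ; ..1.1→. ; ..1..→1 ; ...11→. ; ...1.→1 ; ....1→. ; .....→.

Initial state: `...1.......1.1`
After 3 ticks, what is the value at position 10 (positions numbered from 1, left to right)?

.

.111......1.11
.1.......1.1..
11......1.11.1
position 10 holds .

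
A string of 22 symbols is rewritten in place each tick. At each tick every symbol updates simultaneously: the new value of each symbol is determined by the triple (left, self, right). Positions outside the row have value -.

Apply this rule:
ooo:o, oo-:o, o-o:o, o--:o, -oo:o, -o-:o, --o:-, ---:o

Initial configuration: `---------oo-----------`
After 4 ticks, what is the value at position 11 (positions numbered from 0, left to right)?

oooooooo-ooooooooooooo
oooooooooooooooooooooo
oooooooooooooooooooooo  (fixed point — unchanged through tick 4)
position 11 holds o

o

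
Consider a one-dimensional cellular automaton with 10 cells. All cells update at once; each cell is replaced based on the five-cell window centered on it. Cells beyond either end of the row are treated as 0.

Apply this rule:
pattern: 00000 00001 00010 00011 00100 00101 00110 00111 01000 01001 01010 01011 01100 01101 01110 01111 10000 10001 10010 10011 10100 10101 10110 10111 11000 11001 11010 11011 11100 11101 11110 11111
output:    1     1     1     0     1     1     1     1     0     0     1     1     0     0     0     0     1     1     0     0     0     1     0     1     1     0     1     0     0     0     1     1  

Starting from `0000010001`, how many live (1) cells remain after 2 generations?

5

1111110111
1011100100
count of 1: 5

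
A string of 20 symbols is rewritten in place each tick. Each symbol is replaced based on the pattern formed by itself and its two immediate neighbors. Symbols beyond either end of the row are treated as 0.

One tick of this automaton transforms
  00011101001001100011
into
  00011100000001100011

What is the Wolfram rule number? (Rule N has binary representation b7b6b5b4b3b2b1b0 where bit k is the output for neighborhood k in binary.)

200

position 4: 111 → 1  (bit 7 = 1)
position 5: 110 → 1  (bit 6 = 1)
position 6: 101 → 0  (bit 5 = 0)
position 8: 100 → 0  (bit 4 = 0)
position 3: 011 → 1  (bit 3 = 1)
position 7: 010 → 0  (bit 2 = 0)
position 2: 001 → 0  (bit 1 = 0)
position 0: 000 → 0  (bit 0 = 0)
bits b7..b0 = 11001000 = 200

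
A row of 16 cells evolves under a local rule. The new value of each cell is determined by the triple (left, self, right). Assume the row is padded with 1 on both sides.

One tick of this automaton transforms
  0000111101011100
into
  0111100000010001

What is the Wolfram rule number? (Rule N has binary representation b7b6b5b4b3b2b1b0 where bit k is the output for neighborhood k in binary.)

11

position 5: 111 → 0  (bit 7 = 0)
position 7: 110 → 0  (bit 6 = 0)
position 8: 101 → 0  (bit 5 = 0)
position 0: 100 → 0  (bit 4 = 0)
position 4: 011 → 1  (bit 3 = 1)
position 9: 010 → 0  (bit 2 = 0)
position 3: 001 → 1  (bit 1 = 1)
position 1: 000 → 1  (bit 0 = 1)
bits b7..b0 = 00001011 = 11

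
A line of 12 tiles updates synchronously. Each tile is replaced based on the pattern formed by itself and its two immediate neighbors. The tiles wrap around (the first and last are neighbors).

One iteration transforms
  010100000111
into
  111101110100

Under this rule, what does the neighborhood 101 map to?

At position 0 the neighborhood is 101; the next row has 1 there.

1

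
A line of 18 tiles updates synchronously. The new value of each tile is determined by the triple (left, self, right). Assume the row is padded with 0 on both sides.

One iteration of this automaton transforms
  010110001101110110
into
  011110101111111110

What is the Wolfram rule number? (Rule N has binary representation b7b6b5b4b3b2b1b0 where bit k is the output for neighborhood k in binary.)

237

position 12: 111 → 1  (bit 7 = 1)
position 4: 110 → 1  (bit 6 = 1)
position 2: 101 → 1  (bit 5 = 1)
position 5: 100 → 0  (bit 4 = 0)
position 3: 011 → 1  (bit 3 = 1)
position 1: 010 → 1  (bit 2 = 1)
position 0: 001 → 0  (bit 1 = 0)
position 6: 000 → 1  (bit 0 = 1)
bits b7..b0 = 11101101 = 237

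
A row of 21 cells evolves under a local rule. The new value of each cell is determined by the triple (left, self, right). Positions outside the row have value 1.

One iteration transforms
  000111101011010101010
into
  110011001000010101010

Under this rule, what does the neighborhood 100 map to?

At position 0 the neighborhood is 100; the next row has 1 there.

1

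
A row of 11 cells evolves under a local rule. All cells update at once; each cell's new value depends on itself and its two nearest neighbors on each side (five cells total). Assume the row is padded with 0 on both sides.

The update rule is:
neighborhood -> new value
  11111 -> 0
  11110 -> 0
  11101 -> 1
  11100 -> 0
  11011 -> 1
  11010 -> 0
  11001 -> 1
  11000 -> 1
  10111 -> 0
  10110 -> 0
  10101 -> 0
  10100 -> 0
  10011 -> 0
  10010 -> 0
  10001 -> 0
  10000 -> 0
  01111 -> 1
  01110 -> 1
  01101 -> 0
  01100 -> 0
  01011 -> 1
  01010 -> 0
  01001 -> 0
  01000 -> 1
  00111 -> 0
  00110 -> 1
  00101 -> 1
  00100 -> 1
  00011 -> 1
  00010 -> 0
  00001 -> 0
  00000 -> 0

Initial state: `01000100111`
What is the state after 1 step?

01100100010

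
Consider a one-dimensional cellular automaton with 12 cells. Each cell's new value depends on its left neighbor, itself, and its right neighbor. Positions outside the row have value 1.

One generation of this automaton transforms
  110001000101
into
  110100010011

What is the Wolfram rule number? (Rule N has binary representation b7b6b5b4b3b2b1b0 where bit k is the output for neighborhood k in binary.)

position 0: 111 → 1  (bit 7 = 1)
position 1: 110 → 1  (bit 6 = 1)
position 10: 101 → 1  (bit 5 = 1)
position 2: 100 → 0  (bit 4 = 0)
position 11: 011 → 1  (bit 3 = 1)
position 5: 010 → 0  (bit 2 = 0)
position 4: 001 → 0  (bit 1 = 0)
position 3: 000 → 1  (bit 0 = 1)
bits b7..b0 = 11101001 = 233

233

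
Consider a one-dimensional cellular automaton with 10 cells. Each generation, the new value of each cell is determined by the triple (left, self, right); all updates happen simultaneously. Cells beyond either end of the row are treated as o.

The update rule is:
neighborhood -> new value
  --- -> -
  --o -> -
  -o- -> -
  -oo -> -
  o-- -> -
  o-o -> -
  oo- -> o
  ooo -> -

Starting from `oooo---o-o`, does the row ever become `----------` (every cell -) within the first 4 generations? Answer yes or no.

generation 1: ---o------
generation 2: ----------
all cells are - at generation 2

yes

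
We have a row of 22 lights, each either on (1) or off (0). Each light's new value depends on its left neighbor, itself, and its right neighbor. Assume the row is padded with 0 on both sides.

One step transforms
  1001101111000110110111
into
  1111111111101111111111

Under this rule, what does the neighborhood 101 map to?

At position 5 the neighborhood is 101; the next row has 1 there.

1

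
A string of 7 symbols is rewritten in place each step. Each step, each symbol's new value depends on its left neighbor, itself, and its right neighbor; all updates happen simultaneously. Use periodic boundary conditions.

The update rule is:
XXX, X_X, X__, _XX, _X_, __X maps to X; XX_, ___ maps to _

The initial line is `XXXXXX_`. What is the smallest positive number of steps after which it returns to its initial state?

7

step 1: XXXXX_X
step 2: XXXX_XX
step 3: XXX_XXX
step 4: XX_XXXX
step 5: X_XXXXX
step 6: _XXXXXX
step 7: XXXXXX_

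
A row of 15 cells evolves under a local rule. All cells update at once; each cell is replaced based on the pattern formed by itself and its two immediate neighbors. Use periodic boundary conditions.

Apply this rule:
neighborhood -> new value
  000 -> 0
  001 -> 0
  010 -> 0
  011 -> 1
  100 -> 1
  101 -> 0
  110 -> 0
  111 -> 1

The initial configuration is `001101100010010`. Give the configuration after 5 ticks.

100100100001000

001001010001001
100100001000100
010010000100010
001001000010001
100100100001000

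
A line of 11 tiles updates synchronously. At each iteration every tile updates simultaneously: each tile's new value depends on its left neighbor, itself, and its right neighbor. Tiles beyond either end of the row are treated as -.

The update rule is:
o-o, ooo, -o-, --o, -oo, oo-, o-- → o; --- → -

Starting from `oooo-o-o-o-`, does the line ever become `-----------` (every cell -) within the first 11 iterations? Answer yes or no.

no

iteration 1: ooooooooooo
iteration 2: ooooooooooo  (fixed point — unchanged through iteration 11)
iteration 11 is ooooooooooo, still not uniform -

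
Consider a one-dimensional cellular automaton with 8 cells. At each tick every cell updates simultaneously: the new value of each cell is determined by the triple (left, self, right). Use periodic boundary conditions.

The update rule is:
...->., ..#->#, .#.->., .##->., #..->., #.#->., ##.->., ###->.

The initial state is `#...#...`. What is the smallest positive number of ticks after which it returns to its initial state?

4

tick 1: ...#...#
tick 2: ..#...#.
tick 3: .#...#..
tick 4: #...#...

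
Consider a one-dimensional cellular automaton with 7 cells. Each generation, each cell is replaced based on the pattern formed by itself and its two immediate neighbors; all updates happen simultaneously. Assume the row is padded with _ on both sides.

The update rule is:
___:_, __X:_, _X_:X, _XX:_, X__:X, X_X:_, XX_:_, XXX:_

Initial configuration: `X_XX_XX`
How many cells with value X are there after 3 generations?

X______
XX_____
__X____
count of X: 1

1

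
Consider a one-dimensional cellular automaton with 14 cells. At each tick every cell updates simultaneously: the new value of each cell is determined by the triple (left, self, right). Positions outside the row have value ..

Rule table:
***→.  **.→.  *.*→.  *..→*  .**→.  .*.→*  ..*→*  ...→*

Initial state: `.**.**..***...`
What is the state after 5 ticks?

tick 1: *.....**...***
tick 2: ******..***...
tick 3: ......**...***
tick 4: ******..***...  (repeats tick 2; period 2)
tick 5: ......**...***

......**...***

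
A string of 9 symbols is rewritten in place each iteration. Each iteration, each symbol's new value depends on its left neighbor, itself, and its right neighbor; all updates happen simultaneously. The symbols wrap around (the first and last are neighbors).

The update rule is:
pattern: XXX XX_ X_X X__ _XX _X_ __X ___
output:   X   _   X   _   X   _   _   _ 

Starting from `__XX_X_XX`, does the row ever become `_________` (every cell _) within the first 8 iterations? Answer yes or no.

iteration 1: __X_X_XX_
iteration 2: ___X_XX__
iteration 3: ____XX___
iteration 4: ____X____
iteration 5: _________
all cells are _ at iteration 5

yes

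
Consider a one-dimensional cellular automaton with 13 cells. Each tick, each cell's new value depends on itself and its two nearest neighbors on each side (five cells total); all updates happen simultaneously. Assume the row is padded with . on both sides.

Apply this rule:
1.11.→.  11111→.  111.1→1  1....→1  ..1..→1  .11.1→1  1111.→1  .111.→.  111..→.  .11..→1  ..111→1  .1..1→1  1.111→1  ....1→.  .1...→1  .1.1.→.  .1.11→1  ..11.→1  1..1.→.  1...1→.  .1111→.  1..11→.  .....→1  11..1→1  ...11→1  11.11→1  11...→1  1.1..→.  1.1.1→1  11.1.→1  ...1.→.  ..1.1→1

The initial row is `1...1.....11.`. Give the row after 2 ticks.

11..1111.1111
111.1.1111.1.

111.1.1111.1.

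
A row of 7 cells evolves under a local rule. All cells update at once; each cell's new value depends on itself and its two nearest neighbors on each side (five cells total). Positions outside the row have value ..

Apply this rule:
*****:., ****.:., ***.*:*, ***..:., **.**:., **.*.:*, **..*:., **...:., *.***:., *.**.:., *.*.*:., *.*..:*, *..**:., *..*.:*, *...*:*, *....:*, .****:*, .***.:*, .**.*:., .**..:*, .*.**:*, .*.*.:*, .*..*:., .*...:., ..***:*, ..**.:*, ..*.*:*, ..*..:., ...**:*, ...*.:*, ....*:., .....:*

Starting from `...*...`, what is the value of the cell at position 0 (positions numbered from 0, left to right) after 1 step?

*.*..**
position 0 holds *

*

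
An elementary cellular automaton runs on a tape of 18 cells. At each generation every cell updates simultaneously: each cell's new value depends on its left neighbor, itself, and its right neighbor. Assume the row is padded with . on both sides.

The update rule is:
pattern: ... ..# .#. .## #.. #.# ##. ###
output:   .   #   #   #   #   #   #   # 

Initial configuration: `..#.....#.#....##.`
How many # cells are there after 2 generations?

17

.###...#####..####
#####.############
count of #: 17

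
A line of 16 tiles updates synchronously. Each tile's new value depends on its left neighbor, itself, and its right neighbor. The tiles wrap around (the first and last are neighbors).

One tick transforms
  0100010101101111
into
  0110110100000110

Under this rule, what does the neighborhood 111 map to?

At position 13 the neighborhood is 111; the next row has 1 there.

1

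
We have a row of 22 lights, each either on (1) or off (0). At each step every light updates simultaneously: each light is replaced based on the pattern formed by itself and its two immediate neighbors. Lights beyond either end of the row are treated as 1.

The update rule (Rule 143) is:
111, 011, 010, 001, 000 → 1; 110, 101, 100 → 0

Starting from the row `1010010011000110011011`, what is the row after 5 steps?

0010110110011100110011
0110100100111001100111
0100101101110011001111
0101101001100110011111
0101001011001100111111

0101001011001100111111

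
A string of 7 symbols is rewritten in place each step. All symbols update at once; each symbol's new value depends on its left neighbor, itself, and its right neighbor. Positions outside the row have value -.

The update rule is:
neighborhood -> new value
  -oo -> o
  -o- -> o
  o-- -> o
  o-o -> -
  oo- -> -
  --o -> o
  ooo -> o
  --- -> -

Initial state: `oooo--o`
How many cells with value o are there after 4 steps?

ooo-ooo
oo--oo-
o-ooo-o
o-oo--o
count of o: 4

4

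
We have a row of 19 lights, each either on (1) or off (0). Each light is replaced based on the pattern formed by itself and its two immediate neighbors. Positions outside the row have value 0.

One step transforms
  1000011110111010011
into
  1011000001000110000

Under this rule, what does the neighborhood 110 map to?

0

At position 8 the neighborhood is 110; the next row has 0 there.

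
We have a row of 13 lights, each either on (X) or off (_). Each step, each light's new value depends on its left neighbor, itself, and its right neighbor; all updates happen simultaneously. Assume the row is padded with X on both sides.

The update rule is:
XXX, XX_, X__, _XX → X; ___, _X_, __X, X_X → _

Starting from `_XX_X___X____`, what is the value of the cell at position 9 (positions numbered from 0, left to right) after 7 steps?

_XX__X___X___
_XXX__X___X__
_XXXX__X___X_
_XXXXX__X____
_XXXXXX__X___
_XXXXXXX__X__
_XXXXXXXX__X_
position 9 holds _

_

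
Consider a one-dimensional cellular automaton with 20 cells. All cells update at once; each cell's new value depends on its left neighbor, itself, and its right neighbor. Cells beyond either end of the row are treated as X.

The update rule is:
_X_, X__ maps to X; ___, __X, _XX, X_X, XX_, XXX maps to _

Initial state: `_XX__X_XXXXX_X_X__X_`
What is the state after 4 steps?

_X_XX__XX______X__X_

___X_X_______X_XX_X_
X__X_XX______X____X_
_X_X___X_____XX___X_
_X_XX__XX______X__X_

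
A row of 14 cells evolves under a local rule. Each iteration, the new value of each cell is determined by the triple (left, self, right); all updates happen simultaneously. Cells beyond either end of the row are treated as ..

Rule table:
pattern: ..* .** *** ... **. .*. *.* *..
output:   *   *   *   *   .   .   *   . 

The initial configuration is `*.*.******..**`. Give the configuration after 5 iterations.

*****..**..*..

iteration 1: .*.******..**.
iteration 2: *.******..**..
iteration 3: .******..**..*
iteration 4: ******..**..*.
iteration 5: *****..**..*..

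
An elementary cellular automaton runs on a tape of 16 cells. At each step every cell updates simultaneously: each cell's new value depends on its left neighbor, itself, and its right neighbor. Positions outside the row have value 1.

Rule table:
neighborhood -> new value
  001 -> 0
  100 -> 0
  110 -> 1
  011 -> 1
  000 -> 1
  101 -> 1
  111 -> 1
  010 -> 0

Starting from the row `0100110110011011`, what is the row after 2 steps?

step 1: 1000111110011111
step 2: 1010111110011111

1010111110011111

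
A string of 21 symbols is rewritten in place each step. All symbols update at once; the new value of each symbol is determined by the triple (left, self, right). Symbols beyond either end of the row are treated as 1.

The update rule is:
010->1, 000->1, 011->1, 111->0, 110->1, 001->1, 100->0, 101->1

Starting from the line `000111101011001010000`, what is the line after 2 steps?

step 1: 011100111111011110111
step 2: 110101100001110011100

110101100001110011100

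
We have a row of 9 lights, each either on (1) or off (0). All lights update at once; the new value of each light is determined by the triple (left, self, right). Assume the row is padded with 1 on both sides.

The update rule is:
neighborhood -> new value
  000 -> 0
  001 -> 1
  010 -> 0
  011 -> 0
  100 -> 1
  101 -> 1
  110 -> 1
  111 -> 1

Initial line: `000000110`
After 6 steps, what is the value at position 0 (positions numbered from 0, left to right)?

step 1: 100001011
step 2: 110010101
step 3: 111101010
step 4: 111110101
step 5: 111111010
step 6: 111111101
position 0 holds 1

1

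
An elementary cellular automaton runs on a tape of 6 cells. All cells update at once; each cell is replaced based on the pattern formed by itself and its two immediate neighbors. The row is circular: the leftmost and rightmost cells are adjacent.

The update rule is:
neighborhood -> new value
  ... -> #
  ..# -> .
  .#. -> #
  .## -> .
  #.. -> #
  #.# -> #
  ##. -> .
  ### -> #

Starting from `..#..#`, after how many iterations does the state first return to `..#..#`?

#.##.#
.#..#.
.##.##
#..#..
##.##.
..#..#

6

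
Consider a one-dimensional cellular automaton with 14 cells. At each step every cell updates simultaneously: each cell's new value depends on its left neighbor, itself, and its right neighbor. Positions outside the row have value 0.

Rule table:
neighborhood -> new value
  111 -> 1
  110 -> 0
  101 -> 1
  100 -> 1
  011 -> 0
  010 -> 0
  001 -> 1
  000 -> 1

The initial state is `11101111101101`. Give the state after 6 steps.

01010111010010
10101010101101
01010101010010
10101010101101  (repeats step 2; period 2)
step 6: 10101010101101

10101010101101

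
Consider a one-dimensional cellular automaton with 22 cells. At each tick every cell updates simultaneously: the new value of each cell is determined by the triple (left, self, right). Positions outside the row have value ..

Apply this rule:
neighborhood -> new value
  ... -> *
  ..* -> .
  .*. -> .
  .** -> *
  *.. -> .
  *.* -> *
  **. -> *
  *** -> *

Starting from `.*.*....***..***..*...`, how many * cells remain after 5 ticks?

..*..**.***..***....**
*....******..***.**.**
..**.******..*********
*.*********..*********
.**********..*********
count of *: 19

19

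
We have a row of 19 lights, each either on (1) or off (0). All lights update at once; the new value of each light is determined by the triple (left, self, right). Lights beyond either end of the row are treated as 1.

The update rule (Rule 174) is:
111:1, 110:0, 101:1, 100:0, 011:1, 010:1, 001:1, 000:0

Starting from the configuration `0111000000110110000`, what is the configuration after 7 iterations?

0001101100001111111

1110000001101100001
1100000011011000011
1000000110110000111
0000001101100001111
0000011011000011111
0000110110000111111
0001101100001111111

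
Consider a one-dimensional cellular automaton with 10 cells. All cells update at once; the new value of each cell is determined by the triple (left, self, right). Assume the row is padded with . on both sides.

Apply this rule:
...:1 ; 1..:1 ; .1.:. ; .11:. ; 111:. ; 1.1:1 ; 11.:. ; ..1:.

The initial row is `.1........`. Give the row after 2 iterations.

..11111111
1.........

1.........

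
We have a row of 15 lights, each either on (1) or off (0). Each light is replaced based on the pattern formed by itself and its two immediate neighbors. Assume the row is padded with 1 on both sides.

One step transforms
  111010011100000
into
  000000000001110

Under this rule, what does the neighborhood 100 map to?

At position 5 the neighborhood is 100; the next row has 0 there.

0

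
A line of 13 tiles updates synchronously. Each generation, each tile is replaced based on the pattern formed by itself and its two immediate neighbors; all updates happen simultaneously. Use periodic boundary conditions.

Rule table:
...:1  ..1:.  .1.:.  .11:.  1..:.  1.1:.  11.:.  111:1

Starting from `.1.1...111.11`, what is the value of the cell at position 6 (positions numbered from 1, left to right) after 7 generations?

.

generation 1: .....1..1....
generation 2: 1111......111
generation 3: 111..1111..11
generation 4: 11....11....1
generation 5: 1..11....11..
generation 6: ......11.....
generation 7: 11111....1111
position 6 holds .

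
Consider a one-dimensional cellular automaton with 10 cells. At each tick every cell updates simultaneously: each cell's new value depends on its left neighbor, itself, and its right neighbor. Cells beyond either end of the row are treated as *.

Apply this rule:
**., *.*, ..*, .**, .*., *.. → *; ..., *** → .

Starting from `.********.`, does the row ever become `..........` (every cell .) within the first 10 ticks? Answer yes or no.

yes

tick 1: **......**
tick 2: .**....**.
tick 3: ****..****
tick 4: ...****...
tick 5: *.**..**.*
tick 6: **********
tick 7: ..........
all cells are . at tick 7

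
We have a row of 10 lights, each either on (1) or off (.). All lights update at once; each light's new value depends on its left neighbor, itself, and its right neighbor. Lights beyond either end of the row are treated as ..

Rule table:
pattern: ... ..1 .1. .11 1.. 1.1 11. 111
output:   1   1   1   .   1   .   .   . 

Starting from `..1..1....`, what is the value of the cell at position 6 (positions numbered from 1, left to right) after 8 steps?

.

1111111111
..........
1111111111  (repeats step 1; period 2)
step 8: ..........
position 6 holds .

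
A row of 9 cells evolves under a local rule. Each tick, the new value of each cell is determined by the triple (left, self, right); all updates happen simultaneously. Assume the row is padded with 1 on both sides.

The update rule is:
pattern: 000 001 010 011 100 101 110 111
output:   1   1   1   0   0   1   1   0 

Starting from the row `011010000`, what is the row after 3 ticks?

tick 1: 101110111
tick 2: 110011000
tick 3: 010101011

010101011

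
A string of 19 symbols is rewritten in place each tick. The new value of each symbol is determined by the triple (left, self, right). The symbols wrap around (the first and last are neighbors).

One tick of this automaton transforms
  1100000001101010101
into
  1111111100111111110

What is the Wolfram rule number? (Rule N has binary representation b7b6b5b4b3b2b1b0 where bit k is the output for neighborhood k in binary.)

245

position 0: 111 → 1  (bit 7 = 1)
position 1: 110 → 1  (bit 6 = 1)
position 11: 101 → 1  (bit 5 = 1)
position 2: 100 → 1  (bit 4 = 1)
position 9: 011 → 0  (bit 3 = 0)
position 12: 010 → 1  (bit 2 = 1)
position 8: 001 → 0  (bit 1 = 0)
position 3: 000 → 1  (bit 0 = 1)
bits b7..b0 = 11110101 = 245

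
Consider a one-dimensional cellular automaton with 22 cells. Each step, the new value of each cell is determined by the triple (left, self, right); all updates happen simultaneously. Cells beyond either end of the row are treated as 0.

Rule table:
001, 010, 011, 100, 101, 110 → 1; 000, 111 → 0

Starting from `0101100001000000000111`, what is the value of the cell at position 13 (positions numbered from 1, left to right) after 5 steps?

1

1111110011100000001101
1000011110110000011111
1100110011111000110001
1111111110001101111011
1000000011011111001111
position 13 holds 1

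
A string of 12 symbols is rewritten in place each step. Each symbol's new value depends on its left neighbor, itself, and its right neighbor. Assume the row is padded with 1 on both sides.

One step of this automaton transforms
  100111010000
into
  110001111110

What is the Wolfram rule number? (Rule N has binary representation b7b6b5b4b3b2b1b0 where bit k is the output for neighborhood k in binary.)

position 4: 111 → 0  (bit 7 = 0)
position 0: 110 → 1  (bit 6 = 1)
position 6: 101 → 1  (bit 5 = 1)
position 1: 100 → 1  (bit 4 = 1)
position 3: 011 → 0  (bit 3 = 0)
position 7: 010 → 1  (bit 2 = 1)
position 2: 001 → 0  (bit 1 = 0)
position 9: 000 → 1  (bit 0 = 1)
bits b7..b0 = 01110101 = 117

117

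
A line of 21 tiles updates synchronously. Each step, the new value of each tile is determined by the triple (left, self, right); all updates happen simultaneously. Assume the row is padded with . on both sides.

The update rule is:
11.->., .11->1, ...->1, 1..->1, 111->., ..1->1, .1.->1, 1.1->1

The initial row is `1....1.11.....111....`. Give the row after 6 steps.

11111111.111111..1111
1.......11.....111...
111111111.111111..111
1........11.....111..
1111111111.111111..11
1.........11.....111.

1.........11.....111.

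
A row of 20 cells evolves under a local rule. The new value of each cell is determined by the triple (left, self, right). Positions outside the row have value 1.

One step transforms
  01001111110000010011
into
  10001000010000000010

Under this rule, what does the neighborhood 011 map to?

At position 4 the neighborhood is 011; the next row has 1 there.

1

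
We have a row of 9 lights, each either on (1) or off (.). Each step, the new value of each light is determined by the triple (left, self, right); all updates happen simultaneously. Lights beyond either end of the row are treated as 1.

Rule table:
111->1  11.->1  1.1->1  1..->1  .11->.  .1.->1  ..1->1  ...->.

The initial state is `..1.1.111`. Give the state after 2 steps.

1111111.1

111111.11
1111111.1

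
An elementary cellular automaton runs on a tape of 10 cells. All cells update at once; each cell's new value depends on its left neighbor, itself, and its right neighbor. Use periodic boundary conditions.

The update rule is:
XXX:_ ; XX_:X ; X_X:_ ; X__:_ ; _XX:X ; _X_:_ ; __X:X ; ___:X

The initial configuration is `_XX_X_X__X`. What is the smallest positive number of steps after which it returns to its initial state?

15

_XX_____X_
XXX_XXXX__
X_X_X__X_X
X_____X__X
X_XXXX__XX
X_X__X_XX_
____X__XX_
XXXX__XXX_
X__X_XX_X_
__X__XX___
XX__XXX_XX
_X_XX_X_X_
X__XX_____
__XXX_XXXX
_XX_X_X__X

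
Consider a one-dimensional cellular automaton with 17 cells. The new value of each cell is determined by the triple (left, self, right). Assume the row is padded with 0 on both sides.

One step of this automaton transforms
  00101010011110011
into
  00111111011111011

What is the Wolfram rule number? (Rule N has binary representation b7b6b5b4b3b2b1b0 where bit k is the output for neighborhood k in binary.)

position 10: 111 → 1  (bit 7 = 1)
position 12: 110 → 1  (bit 6 = 1)
position 3: 101 → 1  (bit 5 = 1)
position 7: 100 → 1  (bit 4 = 1)
position 9: 011 → 1  (bit 3 = 1)
position 2: 010 → 1  (bit 2 = 1)
position 1: 001 → 0  (bit 1 = 0)
position 0: 000 → 0  (bit 0 = 0)
bits b7..b0 = 11111100 = 252

252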